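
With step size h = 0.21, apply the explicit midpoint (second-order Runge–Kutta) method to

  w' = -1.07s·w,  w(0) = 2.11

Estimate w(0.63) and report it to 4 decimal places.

1.7023

Midpoint: k1 = f(s_n, w_n); k2 = f(s_n + h/2, w_n + (h/2)·k1); w_{n+1} = w_n + h·k2.
s=0.000000, w=2.110000:
  k1 = f(0.000000, 2.110000) = 0.000000
  k2 = f(0.105000, 2.110000) = -0.237059
  w ← 2.110000 + 0.21·(-0.237059) = 2.060218
s=0.210000, w=2.060218:
  k1 = f(0.210000, 2.060218) = -0.462931
  k2 = f(0.315000, 2.011610) = -0.678013
  w ← 2.060218 + 0.21·(-0.678013) = 1.917835
s=0.420000, w=1.917835:
  k1 = f(0.420000, 1.917835) = -0.861875
  k2 = f(0.525000, 1.827338) = -1.026507
  w ← 1.917835 + 0.21·(-1.026507) = 1.702268
w(0.63) ≈ 1.7023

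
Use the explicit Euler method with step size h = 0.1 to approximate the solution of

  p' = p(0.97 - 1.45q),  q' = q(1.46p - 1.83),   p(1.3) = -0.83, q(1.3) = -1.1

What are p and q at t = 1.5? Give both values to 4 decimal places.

-1.2598, -0.5088

Euler on (p,q): p_{n+1} = p_n + h·p', q_{n+1} = q_n + h·q'.
1.300000: (-0.830000, -1.100000); f=(-2.128950, 3.345980) → (-1.042895, -0.765402)
1.400000: (-1.042895, -0.765402); f=(-2.169047, 2.566107) → (-1.259800, -0.508791)
(p(1.5), q(1.5)) ≈ (-1.2598, -0.5088)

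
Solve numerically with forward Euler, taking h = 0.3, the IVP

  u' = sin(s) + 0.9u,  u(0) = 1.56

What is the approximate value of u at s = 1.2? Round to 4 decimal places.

Euler: u_{n+1} = u_n + h·f(s_n, u_n).
s=0.000000, u=1.560000: f=1.404000 → u ← 1.560000 + 0.3·1.404000 = 1.981200
s=0.300000, u=1.981200: f=2.078600 → u ← 1.981200 + 0.3·2.078600 = 2.604780
s=0.600000, u=2.604780: f=2.908945 → u ← 2.604780 + 0.3·2.908945 = 3.477463
s=0.900000, u=3.477463: f=3.913044 → u ← 3.477463 + 0.3·3.913044 = 4.651377
u(1.2) ≈ 4.6514

4.6514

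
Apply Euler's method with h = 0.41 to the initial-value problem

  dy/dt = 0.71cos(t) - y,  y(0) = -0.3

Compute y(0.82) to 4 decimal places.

Euler: y_{n+1} = y_n + h·f(t_n, y_n).
t=0.000000, y=-0.300000: f=1.010000 → y ← -0.300000 + 0.41·1.010000 = 0.114100
t=0.410000, y=0.114100: f=0.537056 → y ← 0.114100 + 0.41·0.537056 = 0.334293
y(0.82) ≈ 0.3343

0.3343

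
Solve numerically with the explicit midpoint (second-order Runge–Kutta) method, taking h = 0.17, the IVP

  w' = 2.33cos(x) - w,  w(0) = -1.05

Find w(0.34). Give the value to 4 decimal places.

Midpoint: k1 = f(x_n, w_n); k2 = f(x_n + h/2, w_n + (h/2)·k1); w_{n+1} = w_n + h·k2.
x=0.000000, w=-1.050000:
  k1 = f(0.000000, -1.050000) = 3.380000
  k2 = f(0.085000, -0.762700) = 3.084288
  w ← -1.050000 + 0.17·3.084288 = -0.525671
x=0.170000, w=-0.525671:
  k1 = f(0.170000, -0.525671) = 2.822084
  k2 = f(0.255000, -0.285794) = 2.540449
  w ← -0.525671 + 0.17·2.540449 = -0.093795
w(0.34) ≈ -0.0938

-0.0938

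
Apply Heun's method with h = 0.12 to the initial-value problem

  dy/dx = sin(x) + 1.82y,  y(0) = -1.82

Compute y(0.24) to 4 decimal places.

-2.7767

Heun: k1 = f(x_n, y_n); k2 = f(x_n + h, y_n + h·k1); y_{n+1} = y_n + (h/2)·(k1 + k2).
x=0.000000, y=-1.820000:
  k1 = f(0.000000, -1.820000) = -3.312400
  k2 = f(0.120000, -2.217488) = -3.916116
  y ← -1.820000 + (0.12/2)·(-3.312400 + (-3.916116)) = -2.253711
x=0.120000, y=-2.253711:
  k1 = f(0.120000, -2.253711) = -3.982042
  k2 = f(0.240000, -2.731556) = -4.733729
  y ← -2.253711 + (0.12/2)·(-3.982042 + (-4.733729)) = -2.776657
y(0.24) ≈ -2.7767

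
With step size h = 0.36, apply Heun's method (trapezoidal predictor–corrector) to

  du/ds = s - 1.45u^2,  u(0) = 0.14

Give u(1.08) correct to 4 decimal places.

0.5679

Heun: k1 = f(s_n, u_n); k2 = f(s_n + h, u_n + h·k1); u_{n+1} = u_n + (h/2)·(k1 + k2).
s=0.000000, u=0.140000:
  k1 = f(0.000000, 0.140000) = -0.028420
  k2 = f(0.360000, 0.129769) = 0.335582
  u ← 0.140000 + (0.36/2)·(-0.028420 + 0.335582) = 0.195289
s=0.360000, u=0.195289:
  k1 = f(0.360000, 0.195289) = 0.304700
  k2 = f(0.720000, 0.304981) = 0.585130
  u ← 0.195289 + (0.36/2)·(0.304700 + 0.585130) = 0.355459
s=0.720000, u=0.355459:
  k1 = f(0.720000, 0.355459) = 0.536791
  k2 = f(1.080000, 0.548704) = 0.643440
  u ← 0.355459 + (0.36/2)·(0.536791 + 0.643440) = 0.567900
u(1.08) ≈ 0.5679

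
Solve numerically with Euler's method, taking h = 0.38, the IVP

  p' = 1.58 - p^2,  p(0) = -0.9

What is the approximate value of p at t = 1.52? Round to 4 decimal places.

Euler: p_{n+1} = p_n + h·f(t_n, p_n).
t=0.000000, p=-0.900000: f=0.770000 → p ← -0.900000 + 0.38·0.770000 = -0.607400
t=0.380000, p=-0.607400: f=1.211065 → p ← -0.607400 + 0.38·1.211065 = -0.147195
t=0.760000, p=-0.147195: f=1.558334 → p ← -0.147195 + 0.38·1.558334 = 0.444972
t=1.140000, p=0.444972: f=1.382000 → p ← 0.444972 + 0.38·1.382000 = 0.970132
p(1.52) ≈ 0.9701

0.9701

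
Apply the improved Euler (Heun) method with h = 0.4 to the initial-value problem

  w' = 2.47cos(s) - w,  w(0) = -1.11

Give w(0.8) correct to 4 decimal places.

0.6149

Heun: k1 = f(s_n, w_n); k2 = f(s_n + h, w_n + h·k1); w_{n+1} = w_n + (h/2)·(k1 + k2).
s=0.000000, w=-1.110000:
  k1 = f(0.000000, -1.110000) = 3.580000
  k2 = f(0.400000, 0.322000) = 1.953021
  w ← -1.110000 + (0.4/2)·(3.580000 + 1.953021) = -0.003396
s=0.400000, w=-0.003396:
  k1 = f(0.400000, -0.003396) = 2.278417
  k2 = f(0.800000, 0.907971) = 0.812895
  w ← -0.003396 + (0.4/2)·(2.278417 + 0.812895) = 0.614866
w(0.8) ≈ 0.6149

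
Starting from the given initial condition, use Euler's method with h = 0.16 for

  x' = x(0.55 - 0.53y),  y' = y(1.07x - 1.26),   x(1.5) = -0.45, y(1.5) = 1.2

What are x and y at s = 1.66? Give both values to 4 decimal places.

-0.4438, 0.8656

Euler on (x,y): x_{n+1} = x_n + h·x', y_{n+1} = y_n + h·y'.
1.500000: (-0.450000, 1.200000); f=(0.038700, -2.089800) → (-0.443808, 0.865632)
(x(1.66), y(1.66)) ≈ (-0.4438, 0.8656)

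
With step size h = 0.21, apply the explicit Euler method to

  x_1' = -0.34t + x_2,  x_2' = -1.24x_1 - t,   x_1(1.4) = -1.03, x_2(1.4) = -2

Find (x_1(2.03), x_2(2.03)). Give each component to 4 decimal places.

-2.6319, -1.7982

Euler on (x_1,x_2): x_1_{n+1} = x_1_n + h·x_1', x_2_{n+1} = x_2_n + h·x_2'.
1.400000: (-1.030000, -2.000000); f=(-2.476000, -0.122800) → (-1.549960, -2.025788)
1.610000: (-1.549960, -2.025788); f=(-2.573188, 0.311950) → (-2.090329, -1.960278)
1.820000: (-2.090329, -1.960278); f=(-2.579078, 0.772009) → (-2.631936, -1.798157)
(x_1(2.03), x_2(2.03)) ≈ (-2.6319, -1.7982)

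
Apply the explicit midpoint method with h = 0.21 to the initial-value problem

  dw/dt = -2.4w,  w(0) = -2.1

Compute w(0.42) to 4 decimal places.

Midpoint: k1 = f(t_n, w_n); k2 = f(t_n + h/2, w_n + (h/2)·k1); w_{n+1} = w_n + h·k2.
t=0.000000, w=-2.100000:
  k1 = f(0.000000, -2.100000) = 5.040000
  k2 = f(0.105000, -1.570800) = 3.769920
  w ← -2.100000 + 0.21·3.769920 = -1.308317
t=0.210000, w=-1.308317:
  k1 = f(0.210000, -1.308317) = 3.139960
  k2 = f(0.315000, -0.978621) = 2.348690
  w ← -1.308317 + 0.21·2.348690 = -0.815092
w(0.42) ≈ -0.8151

-0.8151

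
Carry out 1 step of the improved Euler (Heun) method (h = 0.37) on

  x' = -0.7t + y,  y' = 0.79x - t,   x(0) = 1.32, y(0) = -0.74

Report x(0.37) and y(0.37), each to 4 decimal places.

Heun on (x,y): k1 = f(t_n, state_n); k2 = f(t_n + h, state_n + h·k1); state_{n+1} = state_n + (h/2)·(k1 + k2).
0.000000: (1.320000, -0.740000)
  k1 = (-0.740000, 1.042800)
  predictor → (1.046200, -0.354164)
  k2 = (-0.613164, 0.456498)
  → (1.069665, -0.462630)
(x(0.37), y(0.37)) ≈ (1.0697, -0.4626)

1.0697, -0.4626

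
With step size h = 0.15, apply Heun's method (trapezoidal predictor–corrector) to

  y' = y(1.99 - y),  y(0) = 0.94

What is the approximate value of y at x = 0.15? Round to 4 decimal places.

Heun: k1 = f(x_n, y_n); k2 = f(x_n + h, y_n + h·k1); y_{n+1} = y_n + (h/2)·(k1 + k2).
x=0.000000, y=0.940000:
  k1 = f(0.000000, 0.940000) = 0.987000
  k2 = f(0.150000, 1.088050) = 0.981367
  y ← 0.940000 + (0.15/2)·(0.987000 + 0.981367) = 1.087628
y(0.15) ≈ 1.0876

1.0876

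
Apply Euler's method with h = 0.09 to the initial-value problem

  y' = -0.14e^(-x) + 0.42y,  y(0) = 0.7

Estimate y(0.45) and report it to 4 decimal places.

0.7851

Euler: y_{n+1} = y_n + h·f(x_n, y_n).
x=0.000000, y=0.700000: f=0.154000 → y ← 0.700000 + 0.09·0.154000 = 0.713860
x=0.090000, y=0.713860: f=0.171871 → y ← 0.713860 + 0.09·0.171871 = 0.729328
x=0.180000, y=0.729328: f=0.189380 → y ← 0.729328 + 0.09·0.189380 = 0.746373
x=0.270000, y=0.746373: f=0.206603 → y ← 0.746373 + 0.09·0.206603 = 0.764967
x=0.360000, y=0.764967: f=0.223611 → y ← 0.764967 + 0.09·0.223611 = 0.785092
y(0.45) ≈ 0.7851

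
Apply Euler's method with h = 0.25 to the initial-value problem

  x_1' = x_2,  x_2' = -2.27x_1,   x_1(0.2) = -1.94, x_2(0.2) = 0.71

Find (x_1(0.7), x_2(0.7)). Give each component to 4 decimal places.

Euler on (x_1,x_2): x_1_{n+1} = x_1_n + h·x_1', x_2_{n+1} = x_2_n + h·x_2'.
0.200000: (-1.940000, 0.710000); f=(0.710000, 4.403800) → (-1.762500, 1.810950)
0.450000: (-1.762500, 1.810950); f=(1.810950, 4.000875) → (-1.309762, 2.811169)
(x_1(0.7), x_2(0.7)) ≈ (-1.3098, 2.8112)

-1.3098, 2.8112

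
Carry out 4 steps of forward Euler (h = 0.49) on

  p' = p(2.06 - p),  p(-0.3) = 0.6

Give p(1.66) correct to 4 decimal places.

2.0537

Euler: p_{n+1} = p_n + h·f(x_n, p_n).
x=-0.300000, p=0.600000: f=0.876000 → p ← 0.600000 + 0.49·0.876000 = 1.029240
x=0.190000, p=1.029240: f=1.060899 → p ← 1.029240 + 0.49·1.060899 = 1.549081
x=0.680000, p=1.549081: f=0.791455 → p ← 1.549081 + 0.49·0.791455 = 1.936894
x=1.170000, p=1.936894: f=0.238444 → p ← 1.936894 + 0.49·0.238444 = 2.053731
p(1.66) ≈ 2.0537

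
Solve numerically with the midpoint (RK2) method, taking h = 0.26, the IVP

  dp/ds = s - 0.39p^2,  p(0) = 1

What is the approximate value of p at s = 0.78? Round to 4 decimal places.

1.0281

Midpoint: k1 = f(s_n, p_n); k2 = f(s_n + h/2, p_n + (h/2)·k1); p_{n+1} = p_n + h·k2.
s=0.000000, p=1.000000:
  k1 = f(0.000000, 1.000000) = -0.390000
  k2 = f(0.130000, 0.949300) = -0.221456
  p ← 1.000000 + 0.26·(-0.221456) = 0.942421
s=0.260000, p=0.942421:
  k1 = f(0.260000, 0.942421) = -0.086382
  k2 = f(0.390000, 0.931192) = 0.051824
  p ← 0.942421 + 0.26·0.051824 = 0.955896
s=0.520000, p=0.955896:
  k1 = f(0.520000, 0.955896) = 0.163643
  k2 = f(0.650000, 0.977169) = 0.277605
  p ← 0.955896 + 0.26·0.277605 = 1.028073
p(0.78) ≈ 1.0281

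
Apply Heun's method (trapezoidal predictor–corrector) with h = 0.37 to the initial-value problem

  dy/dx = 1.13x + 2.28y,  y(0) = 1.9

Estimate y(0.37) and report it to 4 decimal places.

Heun: k1 = f(x_n, y_n); k2 = f(x_n + h, y_n + h·k1); y_{n+1} = y_n + (h/2)·(k1 + k2).
x=0.000000, y=1.900000:
  k1 = f(0.000000, 1.900000) = 4.332000
  k2 = f(0.370000, 3.502840) = 8.404575
  y ← 1.900000 + (0.37/2)·(4.332000 + 8.404575) = 4.256266
y(0.37) ≈ 4.2563

4.2563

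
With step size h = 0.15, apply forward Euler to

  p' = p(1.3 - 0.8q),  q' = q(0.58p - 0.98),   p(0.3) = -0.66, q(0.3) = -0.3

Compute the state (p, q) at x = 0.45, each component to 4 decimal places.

-0.8125, -0.2387

Euler on (p,q): p_{n+1} = p_n + h·p', q_{n+1} = q_n + h·q'.
0.300000: (-0.660000, -0.300000); f=(-1.016400, 0.408840) → (-0.812460, -0.238674)
(p(0.45), q(0.45)) ≈ (-0.8125, -0.2387)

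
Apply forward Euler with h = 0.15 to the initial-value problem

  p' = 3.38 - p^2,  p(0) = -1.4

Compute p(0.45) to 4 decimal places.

-0.5035

Euler: p_{n+1} = p_n + h·f(x_n, p_n).
x=0.000000, p=-1.400000: f=1.420000 → p ← -1.400000 + 0.15·1.420000 = -1.187000
x=0.150000, p=-1.187000: f=1.971031 → p ← -1.187000 + 0.15·1.971031 = -0.891345
x=0.300000, p=-0.891345: f=2.585503 → p ← -0.891345 + 0.15·2.585503 = -0.503520
p(0.45) ≈ -0.5035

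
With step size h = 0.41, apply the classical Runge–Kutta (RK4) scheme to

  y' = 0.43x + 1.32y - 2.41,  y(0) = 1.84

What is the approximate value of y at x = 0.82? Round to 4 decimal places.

2.0820

RK4: k1 = f(x_n, y_n); k2 = f(x_n + h/2, y_n + (h/2)·k1); k3 = f(x_n + h/2, y_n + (h/2)·k2); k4 = f(x_n + h, y_n + h·k3); y_{n+1} = y_n + (h/6)·(k1 + 2k2 + 2k3 + k4).
x=0.000000, y=1.840000:
  k1 = f(0.000000, 1.840000) = 0.018800
  k2 = f(0.205000, 1.843854) = 0.112037
  k3 = f(0.205000, 1.862968) = 0.137267
  k4 = f(0.410000, 1.896280) = 0.269389
  y ← 1.840000 + (0.41/6)·(k1 + 2k2 + 2k3 + k4) = 1.893765
x=0.410000, y=1.893765:
  k1 = f(0.410000, 1.893765) = 0.266069
  k2 = f(0.615000, 1.948309) = 0.426218
  k3 = f(0.615000, 1.981139) = 0.469554
  k4 = f(0.820000, 2.086282) = 0.696492
  y ← 1.893765 + (0.41/6)·(k1 + 2k2 + 2k3 + k4) = 2.081962
y(0.82) ≈ 2.0820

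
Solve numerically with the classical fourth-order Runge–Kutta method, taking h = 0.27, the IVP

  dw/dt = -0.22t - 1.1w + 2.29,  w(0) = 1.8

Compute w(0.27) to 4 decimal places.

1.8651

RK4: k1 = f(t_n, w_n); k2 = f(t_n + h/2, w_n + (h/2)·k1); k3 = f(t_n + h/2, w_n + (h/2)·k2); k4 = f(t_n + h, w_n + h·k3); w_{n+1} = w_n + (h/6)·(k1 + 2k2 + 2k3 + k4).
t=0.000000, w=1.800000:
  k1 = f(0.000000, 1.800000) = 0.310000
  k2 = f(0.135000, 1.841850) = 0.234265
  k3 = f(0.135000, 1.831626) = 0.245512
  k4 = f(0.270000, 1.866288) = 0.177683
  w ← 1.800000 + (0.27/6)·(k1 + 2k2 + 2k3 + k4) = 1.865126
w(0.27) ≈ 1.8651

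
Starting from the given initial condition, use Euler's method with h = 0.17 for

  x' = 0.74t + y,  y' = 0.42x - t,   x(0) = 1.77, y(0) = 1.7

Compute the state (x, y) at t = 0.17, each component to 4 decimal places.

Euler on (x,y): x_{n+1} = x_n + h·x', y_{n+1} = y_n + h·y'.
0.000000: (1.770000, 1.700000); f=(1.700000, 0.743400) → (2.059000, 1.826378)
(x(0.17), y(0.17)) ≈ (2.0590, 1.8264)

2.0590, 1.8264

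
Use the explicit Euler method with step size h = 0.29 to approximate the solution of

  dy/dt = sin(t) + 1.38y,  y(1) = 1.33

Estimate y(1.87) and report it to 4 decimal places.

4.8097

Euler: y_{n+1} = y_n + h·f(t_n, y_n).
t=1.000000, y=1.330000: f=2.676871 → y ← 1.330000 + 0.29·2.676871 = 2.106293
t=1.290000, y=2.106293: f=3.867519 → y ← 2.106293 + 0.29·3.867519 = 3.227873
t=1.580000, y=3.227873: f=5.454422 → y ← 3.227873 + 0.29·5.454422 = 4.809656
y(1.87) ≈ 4.8097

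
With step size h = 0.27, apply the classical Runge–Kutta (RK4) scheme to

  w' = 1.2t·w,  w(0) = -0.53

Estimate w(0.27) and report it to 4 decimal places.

RK4: k1 = f(t_n, w_n); k2 = f(t_n + h/2, w_n + (h/2)·k1); k3 = f(t_n + h/2, w_n + (h/2)·k2); k4 = f(t_n + h, w_n + h·k3); w_{n+1} = w_n + (h/6)·(k1 + 2k2 + 2k3 + k4).
t=0.000000, w=-0.530000:
  k1 = f(0.000000, -0.530000) = 0.000000
  k2 = f(0.135000, -0.530000) = -0.085860
  k3 = f(0.135000, -0.541591) = -0.087738
  k4 = f(0.270000, -0.553689) = -0.179395
  w ← -0.530000 + (0.27/6)·(k1 + 2k2 + 2k3 + k4) = -0.553697
w(0.27) ≈ -0.5537

-0.5537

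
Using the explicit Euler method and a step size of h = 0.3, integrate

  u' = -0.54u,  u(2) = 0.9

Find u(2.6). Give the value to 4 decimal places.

Euler: u_{n+1} = u_n + h·f(x_n, u_n).
x=2.000000, u=0.900000: f=-0.486000 → u ← 0.900000 + 0.3·(-0.486000) = 0.754200
x=2.300000, u=0.754200: f=-0.407268 → u ← 0.754200 + 0.3·(-0.407268) = 0.632020
u(2.6) ≈ 0.6320

0.6320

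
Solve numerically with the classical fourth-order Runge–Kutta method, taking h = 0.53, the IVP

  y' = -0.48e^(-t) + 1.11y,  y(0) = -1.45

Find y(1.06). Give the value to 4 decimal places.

-5.3583

RK4: k1 = f(t_n, y_n); k2 = f(t_n + h/2, y_n + (h/2)·k1); k3 = f(t_n + h/2, y_n + (h/2)·k2); k4 = f(t_n + h, y_n + h·k3); y_{n+1} = y_n + (h/6)·(k1 + 2k2 + 2k3 + k4).
t=0.000000, y=-1.450000:
  k1 = f(0.000000, -1.450000) = -2.089500
  k2 = f(0.265000, -2.003718) = -2.592385
  k3 = f(0.265000, -2.136982) = -2.740309
  k4 = f(0.530000, -2.902364) = -3.504154
  y ← -1.450000 + (0.53/6)·(k1 + 2k2 + 2k3 + k4) = -2.886215
t=0.530000, y=-2.886215:
  k1 = f(0.530000, -2.886215) = -3.486230
  k2 = f(0.795000, -3.810066) = -4.445933
  k3 = f(0.795000, -4.064388) = -4.728229
  k4 = f(1.060000, -5.392177) = -6.151615
  y ← -2.886215 + (0.53/6)·(k1 + 2k2 + 2k3 + k4) = -5.358327
y(1.06) ≈ -5.3583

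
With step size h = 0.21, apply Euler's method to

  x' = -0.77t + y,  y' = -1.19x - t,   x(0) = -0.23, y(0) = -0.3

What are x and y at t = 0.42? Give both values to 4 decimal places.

-0.3779, -0.2134

Euler on (x,y): x_{n+1} = x_n + h·x', y_{n+1} = y_n + h·y'.
0.000000: (-0.230000, -0.300000); f=(-0.300000, 0.273700) → (-0.293000, -0.242523)
0.210000: (-0.293000, -0.242523); f=(-0.404223, 0.138670) → (-0.377887, -0.213402)
(x(0.42), y(0.42)) ≈ (-0.3779, -0.2134)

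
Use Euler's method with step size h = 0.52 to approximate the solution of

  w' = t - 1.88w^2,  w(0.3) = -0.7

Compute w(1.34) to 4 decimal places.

-1.6198

Euler: w_{n+1} = w_n + h·f(t_n, w_n).
t=0.300000, w=-0.700000: f=-0.621200 → w ← -0.700000 + 0.52·(-0.621200) = -1.023024
t=0.820000, w=-1.023024: f=-1.147567 → w ← -1.023024 + 0.52·(-1.147567) = -1.619759
w(1.34) ≈ -1.6198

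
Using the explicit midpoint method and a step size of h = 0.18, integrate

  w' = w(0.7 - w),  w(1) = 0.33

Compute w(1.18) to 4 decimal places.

Midpoint: k1 = f(t_n, w_n); k2 = f(t_n + h/2, w_n + (h/2)·k1); w_{n+1} = w_n + h·k2.
t=1.000000, w=0.330000:
  k1 = f(1.000000, 0.330000) = 0.122100
  k2 = f(1.090000, 0.340989) = 0.122419
  w ← 0.330000 + 0.18·0.122419 = 0.352035
w(1.18) ≈ 0.3520

0.3520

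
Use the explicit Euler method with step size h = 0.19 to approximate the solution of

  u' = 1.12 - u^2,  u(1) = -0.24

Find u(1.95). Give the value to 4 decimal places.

Euler: u_{n+1} = u_n + h·f(t_n, u_n).
t=1.000000, u=-0.240000: f=1.062400 → u ← -0.240000 + 0.19·1.062400 = -0.038144
t=1.190000, u=-0.038144: f=1.118545 → u ← -0.038144 + 0.19·1.118545 = 0.174380
t=1.380000, u=0.174380: f=1.089592 → u ← 0.174380 + 0.19·1.089592 = 0.381402
t=1.570000, u=0.381402: f=0.974533 → u ← 0.381402 + 0.19·0.974533 = 0.566563
t=1.760000, u=0.566563: f=0.799006 → u ← 0.566563 + 0.19·0.799006 = 0.718374
u(1.95) ≈ 0.7184

0.7184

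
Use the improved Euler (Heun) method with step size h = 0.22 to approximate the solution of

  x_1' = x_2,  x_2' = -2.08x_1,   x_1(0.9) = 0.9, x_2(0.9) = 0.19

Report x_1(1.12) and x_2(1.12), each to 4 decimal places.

Heun on (x_1,x_2): k1 = f(t_n, state_n); k2 = f(t_n + h, state_n + h·k1); state_{n+1} = state_n + (h/2)·(k1 + k2).
0.900000: (0.900000, 0.190000)
  k1 = (0.190000, -1.872000)
  predictor → (0.941800, -0.221840)
  k2 = (-0.221840, -1.958944)
  → (0.896498, -0.231404)
(x_1(1.12), x_2(1.12)) ≈ (0.8965, -0.2314)

0.8965, -0.2314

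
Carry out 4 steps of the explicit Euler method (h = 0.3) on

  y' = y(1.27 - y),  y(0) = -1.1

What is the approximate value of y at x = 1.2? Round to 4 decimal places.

-37.2722

Euler: y_{n+1} = y_n + h·f(x_n, y_n).
x=0.000000, y=-1.100000: f=-2.607000 → y ← -1.100000 + 0.3·(-2.607000) = -1.882100
x=0.300000, y=-1.882100: f=-5.932567 → y ← -1.882100 + 0.3·(-5.932567) = -3.661870
x=0.600000, y=-3.661870: f=-18.059869 → y ← -3.661870 + 0.3·(-18.059869) = -9.079831
x=0.900000, y=-9.079831: f=-93.974713 → y ← -9.079831 + 0.3·(-93.974713) = -37.272245
y(1.2) ≈ -37.2722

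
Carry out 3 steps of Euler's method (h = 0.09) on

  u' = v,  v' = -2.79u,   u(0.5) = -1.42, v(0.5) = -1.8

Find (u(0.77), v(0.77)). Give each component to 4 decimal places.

Euler on (u,v): u_{n+1} = u_n + h·u', v_{n+1} = v_n + h·v'.
0.500000: (-1.420000, -1.800000); f=(-1.800000, 3.961800) → (-1.582000, -1.443438)
0.590000: (-1.582000, -1.443438); f=(-1.443438, 4.413780) → (-1.711909, -1.046198)
0.680000: (-1.711909, -1.046198); f=(-1.046198, 4.776227) → (-1.806067, -0.616337)
(u(0.77), v(0.77)) ≈ (-1.8061, -0.6163)

-1.8061, -0.6163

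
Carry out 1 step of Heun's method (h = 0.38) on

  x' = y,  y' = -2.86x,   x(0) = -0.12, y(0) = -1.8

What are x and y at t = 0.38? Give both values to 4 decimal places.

Heun on (x,y): k1 = f(t_n, state_n); k2 = f(t_n + h, state_n + h·k1); state_{n+1} = state_n + (h/2)·(k1 + k2).
0.000000: (-0.120000, -1.800000)
  k1 = (-1.800000, 0.343200)
  predictor → (-0.804000, -1.669584)
  k2 = (-1.669584, 2.299440)
  → (-0.779221, -1.297898)
(x(0.38), y(0.38)) ≈ (-0.7792, -1.2979)

-0.7792, -1.2979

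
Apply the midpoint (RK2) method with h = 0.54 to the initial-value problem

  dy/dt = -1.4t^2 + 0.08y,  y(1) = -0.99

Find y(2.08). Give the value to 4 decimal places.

-4.8850

Midpoint: k1 = f(t_n, y_n); k2 = f(t_n + h/2, y_n + (h/2)·k1); y_{n+1} = y_n + h·k2.
t=1.000000, y=-0.990000:
  k1 = f(1.000000, -0.990000) = -1.479200
  k2 = f(1.270000, -1.389384) = -2.369211
  y ← -0.990000 + 0.54·(-2.369211) = -2.269374
t=1.540000, y=-2.269374:
  k1 = f(1.540000, -2.269374) = -3.501790
  k2 = f(1.810000, -3.214857) = -4.843729
  y ← -2.269374 + 0.54·(-4.843729) = -4.884987
y(2.08) ≈ -4.8850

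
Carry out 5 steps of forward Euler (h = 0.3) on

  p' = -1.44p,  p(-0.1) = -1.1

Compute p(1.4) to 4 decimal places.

-0.0650

Euler: p_{n+1} = p_n + h·f(x_n, p_n).
x=-0.100000, p=-1.100000: f=1.584000 → p ← -1.100000 + 0.3·1.584000 = -0.624800
x=0.200000, p=-0.624800: f=0.899712 → p ← -0.624800 + 0.3·0.899712 = -0.354886
x=0.500000, p=-0.354886: f=0.511036 → p ← -0.354886 + 0.3·0.511036 = -0.201575
x=0.800000, p=-0.201575: f=0.290269 → p ← -0.201575 + 0.3·0.290269 = -0.114495
x=1.100000, p=-0.114495: f=0.164873 → p ← -0.114495 + 0.3·0.164873 = -0.065033
p(1.4) ≈ -0.0650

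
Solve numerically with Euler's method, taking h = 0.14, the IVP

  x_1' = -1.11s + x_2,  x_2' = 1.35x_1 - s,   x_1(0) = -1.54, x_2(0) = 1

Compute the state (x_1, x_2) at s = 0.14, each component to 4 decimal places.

-1.4000, 0.7089

Euler on (x_1,x_2): x_1_{n+1} = x_1_n + h·x_1', x_2_{n+1} = x_2_n + h·x_2'.
0.000000: (-1.540000, 1.000000); f=(1.000000, -2.079000) → (-1.400000, 0.708940)
(x_1(0.14), x_2(0.14)) ≈ (-1.4000, 0.7089)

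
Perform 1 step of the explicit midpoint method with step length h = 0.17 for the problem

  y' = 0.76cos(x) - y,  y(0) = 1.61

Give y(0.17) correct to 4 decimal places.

Midpoint: k1 = f(x_n, y_n); k2 = f(x_n + h/2, y_n + (h/2)·k1); y_{n+1} = y_n + h·k2.
x=0.000000, y=1.610000:
  k1 = f(0.000000, 1.610000) = -0.850000
  k2 = f(0.085000, 1.537750) = -0.780494
  y ← 1.610000 + 0.17·(-0.780494) = 1.477316
y(0.17) ≈ 1.4773

1.4773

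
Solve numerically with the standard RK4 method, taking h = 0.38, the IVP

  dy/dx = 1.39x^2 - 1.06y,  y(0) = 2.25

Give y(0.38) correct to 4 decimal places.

RK4: k1 = f(x_n, y_n); k2 = f(x_n + h/2, y_n + (h/2)·k1); k3 = f(x_n + h/2, y_n + (h/2)·k2); k4 = f(x_n + h, y_n + h·k3); y_{n+1} = y_n + (h/6)·(k1 + 2k2 + 2k3 + k4).
x=0.000000, y=2.250000:
  k1 = f(0.000000, 2.250000) = -2.385000
  k2 = f(0.190000, 1.796850) = -1.854482
  k3 = f(0.190000, 1.897648) = -1.961328
  k4 = f(0.380000, 1.504695) = -1.394261
  y ← 2.250000 + (0.38/6)·(k1 + 2k2 + 2k3 + k4) = 1.527311
y(0.38) ≈ 1.5273

1.5273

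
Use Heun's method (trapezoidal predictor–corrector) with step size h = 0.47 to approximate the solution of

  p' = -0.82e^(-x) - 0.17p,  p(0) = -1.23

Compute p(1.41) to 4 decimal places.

-1.5100

Heun: k1 = f(x_n, p_n); k2 = f(x_n + h, p_n + h·k1); p_{n+1} = p_n + (h/2)·(k1 + k2).
x=0.000000, p=-1.230000:
  k1 = f(0.000000, -1.230000) = -0.610900
  k2 = f(0.470000, -1.517123) = -0.254591
  p ← -1.230000 + (0.47/2)·(-0.610900 + (-0.254591)) = -1.433390
x=0.470000, p=-1.433390:
  k1 = f(0.470000, -1.433390) = -0.268825
  k2 = f(0.940000, -1.559738) = -0.055159
  p ← -1.433390 + (0.47/2)·(-0.268825 + (-0.055159)) = -1.509527
x=0.940000, p=-1.509527:
  k1 = f(0.940000, -1.509527) = -0.063695
  k2 = f(1.410000, -1.539464) = 0.061511
  p ← -1.509527 + (0.47/2)·(-0.063695 + 0.061511) = -1.510040
p(1.41) ≈ -1.5100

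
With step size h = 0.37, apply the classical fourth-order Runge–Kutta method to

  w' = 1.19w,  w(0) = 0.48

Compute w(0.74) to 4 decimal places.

RK4: k1 = f(x_n, w_n); k2 = f(x_n + h/2, w_n + (h/2)·k1); k3 = f(x_n + h/2, w_n + (h/2)·k2); k4 = f(x_n + h, w_n + h·k3); w_{n+1} = w_n + (h/6)·(k1 + 2k2 + 2k3 + k4).
x=0.000000, w=0.480000:
  k1 = f(0.000000, 0.480000) = 0.571200
  k2 = f(0.185000, 0.585672) = 0.696950
  k3 = f(0.185000, 0.608936) = 0.724633
  k4 = f(0.370000, 0.748114) = 0.890256
  w ← 0.480000 + (0.37/6)·(k1 + 2k2 + 2k3 + k4) = 0.745452
x=0.370000, w=0.745452:
  k1 = f(0.370000, 0.745452) = 0.887088
  k2 = f(0.555000, 0.909563) = 1.082380
  k3 = f(0.555000, 0.945692) = 1.125373
  k4 = f(0.740000, 1.161840) = 1.382589
  w ← 0.745452 + (0.37/6)·(k1 + 2k2 + 2k3 + k4) = 1.157705
w(0.74) ≈ 1.1577

1.1577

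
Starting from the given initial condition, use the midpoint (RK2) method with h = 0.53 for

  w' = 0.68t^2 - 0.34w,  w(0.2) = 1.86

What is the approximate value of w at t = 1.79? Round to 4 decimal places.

2.2109

Midpoint: k1 = f(t_n, w_n); k2 = f(t_n + h/2, w_n + (h/2)·k1); w_{n+1} = w_n + h·k2.
t=0.200000, w=1.860000:
  k1 = f(0.200000, 1.860000) = -0.605200
  k2 = f(0.465000, 1.699622) = -0.430838
  w ← 1.860000 + 0.53·(-0.430838) = 1.631656
t=0.730000, w=1.631656:
  k1 = f(0.730000, 1.631656) = -0.192391
  k2 = f(0.995000, 1.580672) = 0.135789
  w ← 1.631656 + 0.53·0.135789 = 1.703624
t=1.260000, w=1.703624:
  k1 = f(1.260000, 1.703624) = 0.500336
  k2 = f(1.525000, 1.836213) = 0.957113
  w ← 1.703624 + 0.53·0.957113 = 2.210893
w(1.79) ≈ 2.2109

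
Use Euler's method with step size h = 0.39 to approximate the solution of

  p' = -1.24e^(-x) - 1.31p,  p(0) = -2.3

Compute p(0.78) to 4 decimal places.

Euler: p_{n+1} = p_n + h·f(x_n, p_n).
x=0.000000, p=-2.300000: f=1.773000 → p ← -2.300000 + 0.39·1.773000 = -1.608530
x=0.390000, p=-1.608530: f=1.267624 → p ← -1.608530 + 0.39·1.267624 = -1.114157
p(0.78) ≈ -1.1142

-1.1142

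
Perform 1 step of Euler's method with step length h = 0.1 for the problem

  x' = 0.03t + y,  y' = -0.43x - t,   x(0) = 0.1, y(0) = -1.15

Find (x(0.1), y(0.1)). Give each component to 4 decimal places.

Euler on (x,y): x_{n+1} = x_n + h·x', y_{n+1} = y_n + h·y'.
0.000000: (0.100000, -1.150000); f=(-1.150000, -0.043000) → (-0.015000, -1.154300)
(x(0.1), y(0.1)) ≈ (-0.0150, -1.1543)

-0.0150, -1.1543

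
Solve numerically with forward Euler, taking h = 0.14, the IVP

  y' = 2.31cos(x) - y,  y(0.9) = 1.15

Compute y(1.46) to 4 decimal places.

Euler: y_{n+1} = y_n + h·f(x_n, y_n).
x=0.900000, y=1.150000: f=0.285919 → y ← 1.150000 + 0.14·0.285919 = 1.190029
x=1.040000, y=1.190029: f=-0.020660 → y ← 1.190029 + 0.14·(-0.020660) = 1.187136
x=1.180000, y=1.187136: f=-0.307200 → y ← 1.187136 + 0.14·(-0.307200) = 1.144128
x=1.320000, y=1.144128: f=-0.570843 → y ← 1.144128 + 0.14·(-0.570843) = 1.064210
y(1.46) ≈ 1.0642

1.0642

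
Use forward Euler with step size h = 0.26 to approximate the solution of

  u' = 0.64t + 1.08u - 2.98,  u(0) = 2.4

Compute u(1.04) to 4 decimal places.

Euler: u_{n+1} = u_n + h·f(t_n, u_n).
t=0.000000, u=2.400000: f=-0.388000 → u ← 2.400000 + 0.26·(-0.388000) = 2.299120
t=0.260000, u=2.299120: f=-0.330550 → u ← 2.299120 + 0.26·(-0.330550) = 2.213177
t=0.520000, u=2.213177: f=-0.256969 → u ← 2.213177 + 0.26·(-0.256969) = 2.146365
t=0.780000, u=2.146365: f=-0.162726 → u ← 2.146365 + 0.26·(-0.162726) = 2.104056
u(1.04) ≈ 2.1041

2.1041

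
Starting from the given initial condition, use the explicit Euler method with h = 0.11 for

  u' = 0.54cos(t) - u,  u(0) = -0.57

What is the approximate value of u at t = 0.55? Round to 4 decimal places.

-0.0897

Euler: u_{n+1} = u_n + h·f(t_n, u_n).
t=0.000000, u=-0.570000: f=1.110000 → u ← -0.570000 + 0.11·1.110000 = -0.447900
t=0.110000, u=-0.447900: f=0.984636 → u ← -0.447900 + 0.11·0.984636 = -0.339590
t=0.220000, u=-0.339590: f=0.866575 → u ← -0.339590 + 0.11·0.866575 = -0.244267
t=0.330000, u=-0.244267: f=0.755130 → u ← -0.244267 + 0.11·0.755130 = -0.161203
t=0.440000, u=-0.161203: f=0.649768 → u ← -0.161203 + 0.11·0.649768 = -0.089728
u(0.55) ≈ -0.0897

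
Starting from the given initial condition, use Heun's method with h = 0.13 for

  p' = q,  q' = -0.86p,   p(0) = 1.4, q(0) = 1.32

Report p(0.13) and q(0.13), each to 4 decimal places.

Heun on (p,q): k1 = f(s_n, state_n); k2 = f(s_n + h, state_n + h·k1); state_{n+1} = state_n + (h/2)·(k1 + k2).
0.000000: (1.400000, 1.320000)
  k1 = (1.320000, -1.204000)
  predictor → (1.571600, 1.163480)
  k2 = (1.163480, -1.351576)
  → (1.561426, 1.153888)
(p(0.13), q(0.13)) ≈ (1.5614, 1.1539)

1.5614, 1.1539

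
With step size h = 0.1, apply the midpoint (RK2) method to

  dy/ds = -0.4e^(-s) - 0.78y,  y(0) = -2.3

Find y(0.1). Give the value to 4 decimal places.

-2.1641

Midpoint: k1 = f(s_n, y_n); k2 = f(s_n + h/2, y_n + (h/2)·k1); y_{n+1} = y_n + h·k2.
s=0.000000, y=-2.300000:
  k1 = f(0.000000, -2.300000) = 1.394000
  k2 = f(0.050000, -2.230300) = 1.359142
  y ← -2.300000 + 0.1·1.359142 = -2.164086
y(0.1) ≈ -2.1641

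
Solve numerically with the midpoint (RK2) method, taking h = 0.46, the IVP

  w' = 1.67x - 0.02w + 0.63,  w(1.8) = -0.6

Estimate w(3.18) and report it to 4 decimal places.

Midpoint: k1 = f(x_n, w_n); k2 = f(x_n + h/2, w_n + (h/2)·k1); w_{n+1} = w_n + h·k2.
x=1.800000, w=-0.600000:
  k1 = f(1.800000, -0.600000) = 3.648000
  k2 = f(2.030000, 0.239040) = 4.015319
  w ← -0.600000 + 0.46·4.015319 = 1.247047
x=2.260000, w=1.247047:
  k1 = f(2.260000, 1.247047) = 4.379259
  k2 = f(2.490000, 2.254276) = 4.743214
  w ← 1.247047 + 0.46·4.743214 = 3.428925
x=2.720000, w=3.428925:
  k1 = f(2.720000, 3.428925) = 5.103821
  k2 = f(2.950000, 4.602804) = 5.464444
  w ← 3.428925 + 0.46·5.464444 = 5.942570
w(3.18) ≈ 5.9426

5.9426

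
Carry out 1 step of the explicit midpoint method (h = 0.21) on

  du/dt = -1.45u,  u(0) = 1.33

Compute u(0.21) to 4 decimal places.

Midpoint: k1 = f(t_n, u_n); k2 = f(t_n + h/2, u_n + (h/2)·k1); u_{n+1} = u_n + h·k2.
t=0.000000, u=1.330000:
  k1 = f(0.000000, 1.330000) = -1.928500
  k2 = f(0.105000, 1.127508) = -1.634886
  u ← 1.330000 + 0.21·(-1.634886) = 0.986674
u(0.21) ≈ 0.9867

0.9867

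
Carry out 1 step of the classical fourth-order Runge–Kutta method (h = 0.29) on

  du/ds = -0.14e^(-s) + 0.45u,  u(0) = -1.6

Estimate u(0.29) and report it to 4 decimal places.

-1.8608

RK4: k1 = f(s_n, u_n); k2 = f(s_n + h/2, u_n + (h/2)·k1); k3 = f(s_n + h/2, u_n + (h/2)·k2); k4 = f(s_n + h, u_n + h·k3); u_{n+1} = u_n + (h/6)·(k1 + 2k2 + 2k3 + k4).
s=0.000000, u=-1.600000:
  k1 = f(0.000000, -1.600000) = -0.860000
  k2 = f(0.145000, -1.724700) = -0.897218
  k3 = f(0.145000, -1.730097) = -0.899647
  k4 = f(0.290000, -1.860898) = -0.942161
  u ← -1.600000 + (0.29/6)·(k1 + 2k2 + 2k3 + k4) = -1.860801
u(0.29) ≈ -1.8608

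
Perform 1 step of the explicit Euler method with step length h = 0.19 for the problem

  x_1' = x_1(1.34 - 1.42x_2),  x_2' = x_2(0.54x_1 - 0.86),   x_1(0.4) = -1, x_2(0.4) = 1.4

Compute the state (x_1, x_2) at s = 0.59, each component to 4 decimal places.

Euler on (x_1,x_2): x_1_{n+1} = x_1_n + h·x_1', x_2_{n+1} = x_2_n + h·x_2'.
0.400000: (-1.000000, 1.400000); f=(0.648000, -1.960000) → (-0.876880, 1.027600)
(x_1(0.59), x_2(0.59)) ≈ (-0.8769, 1.0276)

-0.8769, 1.0276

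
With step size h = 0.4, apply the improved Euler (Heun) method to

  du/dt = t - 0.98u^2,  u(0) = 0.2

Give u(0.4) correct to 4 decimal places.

Heun: k1 = f(t_n, u_n); k2 = f(t_n + h, u_n + h·k1); u_{n+1} = u_n + (h/2)·(k1 + k2).
t=0.000000, u=0.200000:
  k1 = f(0.000000, 0.200000) = -0.039200
  k2 = f(0.400000, 0.184320) = 0.366706
  u ← 0.200000 + (0.4/2)·(-0.039200 + 0.366706) = 0.265501
u(0.4) ≈ 0.2655

0.2655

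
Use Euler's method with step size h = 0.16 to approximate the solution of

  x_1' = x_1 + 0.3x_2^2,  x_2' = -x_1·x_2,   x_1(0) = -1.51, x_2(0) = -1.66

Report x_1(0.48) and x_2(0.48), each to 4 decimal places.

-1.6192, -3.2903

Euler on (x_1,x_2): x_1_{n+1} = x_1_n + h·x_1', x_2_{n+1} = x_2_n + h·x_2'.
0.000000: (-1.510000, -1.660000); f=(-0.683320, -2.506600) → (-1.619331, -2.061056)
0.160000: (-1.619331, -2.061056); f=(-0.344946, -3.337532) → (-1.674523, -2.595061)
0.320000: (-1.674523, -2.595061); f=(0.345780, -4.345488) → (-1.619198, -3.290339)
(x_1(0.48), x_2(0.48)) ≈ (-1.6192, -3.2903)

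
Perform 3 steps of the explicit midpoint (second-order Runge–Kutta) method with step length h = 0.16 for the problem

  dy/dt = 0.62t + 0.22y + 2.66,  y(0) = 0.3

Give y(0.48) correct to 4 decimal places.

1.7535

Midpoint: k1 = f(t_n, y_n); k2 = f(t_n + h/2, y_n + (h/2)·k1); y_{n+1} = y_n + h·k2.
t=0.000000, y=0.300000:
  k1 = f(0.000000, 0.300000) = 2.726000
  k2 = f(0.080000, 0.518080) = 2.823578
  y ← 0.300000 + 0.16·2.823578 = 0.751772
t=0.160000, y=0.751772:
  k1 = f(0.160000, 0.751772) = 2.924590
  k2 = f(0.240000, 0.985740) = 3.025663
  y ← 0.751772 + 0.16·3.025663 = 1.235878
t=0.320000, y=1.235878:
  k1 = f(0.320000, 1.235878) = 3.130293
  k2 = f(0.400000, 1.486302) = 3.234986
  y ← 1.235878 + 0.16·3.234986 = 1.753476
y(0.48) ≈ 1.7535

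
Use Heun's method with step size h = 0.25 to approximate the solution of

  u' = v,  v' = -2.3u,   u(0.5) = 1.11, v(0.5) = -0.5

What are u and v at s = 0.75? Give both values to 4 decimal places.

0.9052, -1.1023

Heun on (u,v): k1 = f(s_n, state_n); k2 = f(s_n + h, state_n + h·k1); state_{n+1} = state_n + (h/2)·(k1 + k2).
0.500000: (1.110000, -0.500000)
  k1 = (-0.500000, -2.553000)
  predictor → (0.985000, -1.138250)
  k2 = (-1.138250, -2.265500)
  → (0.905219, -1.102313)
(u(0.75), v(0.75)) ≈ (0.9052, -1.1023)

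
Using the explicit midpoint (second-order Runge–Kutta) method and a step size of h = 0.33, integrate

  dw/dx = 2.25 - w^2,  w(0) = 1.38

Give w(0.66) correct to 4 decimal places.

Midpoint: k1 = f(x_n, w_n); k2 = f(x_n + h/2, w_n + (h/2)·k1); w_{n+1} = w_n + h·k2.
x=0.000000, w=1.380000:
  k1 = f(0.000000, 1.380000) = 0.345600
  k2 = f(0.165000, 1.437024) = 0.184962
  w ← 1.380000 + 0.33·0.184962 = 1.441037
x=0.330000, w=1.441037:
  k1 = f(0.330000, 1.441037) = 0.173411
  k2 = f(0.495000, 1.469650) = 0.090128
  w ← 1.441037 + 0.33·0.090128 = 1.470780
w(0.66) ≈ 1.4708

1.4708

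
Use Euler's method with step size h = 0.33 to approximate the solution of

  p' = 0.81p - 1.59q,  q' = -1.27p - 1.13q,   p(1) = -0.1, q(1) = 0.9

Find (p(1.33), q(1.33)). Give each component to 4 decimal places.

Euler on (p,q): p_{n+1} = p_n + h·p', q_{n+1} = q_n + h·q'.
1.000000: (-0.100000, 0.900000); f=(-1.512000, -0.890000) → (-0.598960, 0.606300)
(p(1.33), q(1.33)) ≈ (-0.5990, 0.6063)

-0.5990, 0.6063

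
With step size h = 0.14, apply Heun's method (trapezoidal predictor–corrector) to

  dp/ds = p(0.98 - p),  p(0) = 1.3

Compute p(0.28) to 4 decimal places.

Heun: k1 = f(s_n, p_n); k2 = f(s_n + h, p_n + h·k1); p_{n+1} = p_n + (h/2)·(k1 + k2).
s=0.000000, p=1.300000:
  k1 = f(0.000000, 1.300000) = -0.416000
  k2 = f(0.140000, 1.241760) = -0.325043
  p ← 1.300000 + (0.14/2)·(-0.416000 + (-0.325043)) = 1.248127
s=0.140000, p=1.248127:
  k1 = f(0.140000, 1.248127) = -0.334657
  k2 = f(0.280000, 1.201275) = -0.265812
  p ← 1.248127 + (0.14/2)·(-0.334657 + (-0.265812)) = 1.206094
p(0.28) ≈ 1.2061

1.2061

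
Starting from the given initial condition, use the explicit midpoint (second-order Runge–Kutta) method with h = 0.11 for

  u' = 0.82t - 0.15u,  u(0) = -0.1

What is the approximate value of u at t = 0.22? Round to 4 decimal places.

-0.0771

Midpoint: k1 = f(t_n, u_n); k2 = f(t_n + h/2, u_n + (h/2)·k1); u_{n+1} = u_n + h·k2.
t=0.000000, u=-0.100000:
  k1 = f(0.000000, -0.100000) = 0.015000
  k2 = f(0.055000, -0.099175) = 0.059976
  u ← -0.100000 + 0.11·0.059976 = -0.093403
t=0.110000, u=-0.093403:
  k1 = f(0.110000, -0.093403) = 0.104210
  k2 = f(0.165000, -0.087671) = 0.148451
  u ← -0.093403 + 0.11·0.148451 = -0.077073
u(0.22) ≈ -0.0771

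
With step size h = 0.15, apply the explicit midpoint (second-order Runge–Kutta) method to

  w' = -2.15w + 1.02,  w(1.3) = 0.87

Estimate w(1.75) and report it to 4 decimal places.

0.6280

Midpoint: k1 = f(t_n, w_n); k2 = f(t_n + h/2, w_n + (h/2)·k1); w_{n+1} = w_n + h·k2.
t=1.300000, w=0.870000:
  k1 = f(1.300000, 0.870000) = -0.850500
  k2 = f(1.375000, 0.806212) = -0.713357
  w ← 0.870000 + 0.15·(-0.713357) = 0.762996
t=1.450000, w=0.762996:
  k1 = f(1.450000, 0.762996) = -0.620442
  k2 = f(1.525000, 0.716463) = -0.520396
  w ← 0.762996 + 0.15·(-0.520396) = 0.684937
t=1.600000, w=0.684937:
  k1 = f(1.600000, 0.684937) = -0.452615
  k2 = f(1.675000, 0.650991) = -0.379631
  w ← 0.684937 + 0.15·(-0.379631) = 0.627992
w(1.75) ≈ 0.6280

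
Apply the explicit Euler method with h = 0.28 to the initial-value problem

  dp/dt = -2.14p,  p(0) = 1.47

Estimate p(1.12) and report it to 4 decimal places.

0.0379

Euler: p_{n+1} = p_n + h·f(t_n, p_n).
t=0.000000, p=1.470000: f=-3.145800 → p ← 1.470000 + 0.28·(-3.145800) = 0.589176
t=0.280000, p=0.589176: f=-1.260837 → p ← 0.589176 + 0.28·(-1.260837) = 0.236142
t=0.560000, p=0.236142: f=-0.505343 → p ← 0.236142 + 0.28·(-0.505343) = 0.094646
t=0.840000, p=0.094646: f=-0.202542 → p ← 0.094646 + 0.28·(-0.202542) = 0.037934
p(1.12) ≈ 0.0379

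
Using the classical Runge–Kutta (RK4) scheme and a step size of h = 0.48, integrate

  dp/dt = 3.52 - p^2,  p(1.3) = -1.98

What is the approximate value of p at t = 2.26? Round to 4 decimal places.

RK4: k1 = f(t_n, p_n); k2 = f(t_n + h/2, p_n + (h/2)·k1); k3 = f(t_n + h/2, p_n + (h/2)·k2); k4 = f(t_n + h, p_n + h·k3); p_{n+1} = p_n + (h/6)·(k1 + 2k2 + 2k3 + k4).
t=1.300000, p=-1.980000:
  k1 = f(1.300000, -1.980000) = -0.400400
  k2 = f(1.540000, -2.076096) = -0.790175
  k3 = f(1.540000, -2.169642) = -1.187346
  k4 = f(1.780000, -2.549926) = -2.982123
  p ← -1.980000 + (0.48/6)·(k1 + 2k2 + 2k3 + k4) = -2.567005
t=1.780000, p=-2.567005:
  k1 = f(1.780000, -2.567005) = -3.069515
  k2 = f(2.020000, -3.303689) = -7.394360
  k3 = f(2.020000, -4.341651) = -15.329938
  k4 = f(2.260000, -9.925375) = -94.993073
  p ← -2.567005 + (0.48/6)·(k1 + 2k2 + 2k3 + k4) = -14.047900
p(2.26) ≈ -14.0479

-14.0479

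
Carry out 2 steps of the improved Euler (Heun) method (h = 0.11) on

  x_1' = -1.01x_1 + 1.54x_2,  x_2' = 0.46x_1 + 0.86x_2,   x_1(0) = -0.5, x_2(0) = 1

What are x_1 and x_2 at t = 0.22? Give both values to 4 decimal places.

-0.0722, 1.1756

Heun on (x_1,x_2): k1 = f(t_n, state_n); k2 = f(t_n + h, state_n + h·k1); state_{n+1} = state_n + (h/2)·(k1 + k2).
0.000000: (-0.500000, 1.000000)
  k1 = (2.045000, 0.630000)
  predictor → (-0.275050, 1.069300)
  k2 = (1.924523, 0.793075)
  → (-0.281676, 1.078269)
0.110000: (-0.281676, 1.078269)
  k1 = (1.945027, 0.797740)
  predictor → (-0.067723, 1.166021)
  k2 = (1.864072, 0.971625)
  → (-0.072176, 1.175584)
(x_1(0.22), x_2(0.22)) ≈ (-0.0722, 1.1756)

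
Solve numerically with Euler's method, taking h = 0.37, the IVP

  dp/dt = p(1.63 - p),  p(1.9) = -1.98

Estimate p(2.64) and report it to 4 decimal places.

Euler: p_{n+1} = p_n + h·f(t_n, p_n).
t=1.900000, p=-1.980000: f=-7.147800 → p ← -1.980000 + 0.37·(-7.147800) = -4.624686
t=2.270000, p=-4.624686: f=-28.925959 → p ← -4.624686 + 0.37·(-28.925959) = -15.327291
p(2.64) ≈ -15.3273

-15.3273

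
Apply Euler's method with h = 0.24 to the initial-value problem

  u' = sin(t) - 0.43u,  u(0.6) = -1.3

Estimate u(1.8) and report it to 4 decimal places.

0.0812

Euler: u_{n+1} = u_n + h·f(t_n, u_n).
t=0.600000, u=-1.300000: f=1.123642 → u ← -1.300000 + 0.24·1.123642 = -1.030326
t=0.840000, u=-1.030326: f=1.187683 → u ← -1.030326 + 0.24·1.187683 = -0.745282
t=1.080000, u=-0.745282: f=1.202429 → u ← -0.745282 + 0.24·1.202429 = -0.456699
t=1.320000, u=-0.456699: f=1.165096 → u ← -0.456699 + 0.24·1.165096 = -0.177076
t=1.560000, u=-0.177076: f=1.076084 → u ← -0.177076 + 0.24·1.076084 = 0.081184
u(1.8) ≈ 0.0812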